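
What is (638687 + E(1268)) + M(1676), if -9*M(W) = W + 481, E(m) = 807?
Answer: 1917763/3 ≈ 6.3925e+5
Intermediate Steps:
M(W) = -481/9 - W/9 (M(W) = -(W + 481)/9 = -(481 + W)/9 = -481/9 - W/9)
(638687 + E(1268)) + M(1676) = (638687 + 807) + (-481/9 - ⅑*1676) = 639494 + (-481/9 - 1676/9) = 639494 - 719/3 = 1917763/3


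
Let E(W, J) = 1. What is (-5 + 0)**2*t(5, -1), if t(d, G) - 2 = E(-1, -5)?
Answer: 75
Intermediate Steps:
t(d, G) = 3 (t(d, G) = 2 + 1 = 3)
(-5 + 0)**2*t(5, -1) = (-5 + 0)**2*3 = (-5)**2*3 = 25*3 = 75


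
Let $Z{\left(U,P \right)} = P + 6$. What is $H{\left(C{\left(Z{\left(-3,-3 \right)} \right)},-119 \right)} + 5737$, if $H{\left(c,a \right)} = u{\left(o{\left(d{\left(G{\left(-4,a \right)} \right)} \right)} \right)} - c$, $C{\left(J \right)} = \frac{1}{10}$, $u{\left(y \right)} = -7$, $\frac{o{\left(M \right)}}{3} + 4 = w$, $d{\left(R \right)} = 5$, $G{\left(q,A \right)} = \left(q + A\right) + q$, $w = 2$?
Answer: $\frac{57299}{10} \approx 5729.9$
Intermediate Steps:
$G{\left(q,A \right)} = A + 2 q$ ($G{\left(q,A \right)} = \left(A + q\right) + q = A + 2 q$)
$o{\left(M \right)} = -6$ ($o{\left(M \right)} = -12 + 3 \cdot 2 = -12 + 6 = -6$)
$Z{\left(U,P \right)} = 6 + P$
$C{\left(J \right)} = \frac{1}{10}$
$H{\left(c,a \right)} = -7 - c$
$H{\left(C{\left(Z{\left(-3,-3 \right)} \right)},-119 \right)} + 5737 = \left(-7 - \frac{1}{10}\right) + 5737 = - \frac{71}{10} + 5737 = \frac{57299}{10}$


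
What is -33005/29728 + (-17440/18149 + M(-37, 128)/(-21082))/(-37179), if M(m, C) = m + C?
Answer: -78249315086463653/70481746315266336 ≈ -1.1102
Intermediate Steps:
M(m, C) = C + m
-33005/29728 + (-17440/18149 + M(-37, 128)/(-21082))/(-37179) = -33005/29728 + (-17440/18149 + (128 - 37)/(-21082))/(-37179) = -33005*1/29728 + (-17440*1/18149 + 91*(-1/21082))*(-1/37179) = -33005/29728 + (-17440/18149 - 91/21082)*(-1/37179) = -33005/29728 - 369321639/382617218*(-1/37179) = -33005/29728 + 123107213/4741775182674 = -78249315086463653/70481746315266336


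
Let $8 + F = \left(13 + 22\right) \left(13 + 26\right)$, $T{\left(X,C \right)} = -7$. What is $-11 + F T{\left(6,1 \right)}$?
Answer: $-9510$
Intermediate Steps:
$F = 1357$ ($F = -8 + \left(13 + 22\right) \left(13 + 26\right) = -8 + 35 \cdot 39 = -8 + 1365 = 1357$)
$-11 + F T{\left(6,1 \right)} = -11 + 1357 \left(-7\right) = -11 - 9499 = -9510$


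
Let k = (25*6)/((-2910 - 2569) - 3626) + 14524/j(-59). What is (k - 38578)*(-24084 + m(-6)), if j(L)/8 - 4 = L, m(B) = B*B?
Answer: 30998571520248/33385 ≈ 9.2852e+8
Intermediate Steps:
m(B) = B²
j(L) = 32 + 8*L
k = -2205117/66770 (k = (25*6)/((-2910 - 2569) - 3626) + 14524/(32 + 8*(-59)) = 150/(-5479 - 3626) + 14524/(32 - 472) = 150/(-9105) + 14524/(-440) = 150*(-1/9105) + 14524*(-1/440) = -10/607 - 3631/110 = -2205117/66770 ≈ -33.026)
(k - 38578)*(-24084 + m(-6)) = (-2205117/66770 - 38578)*(-24084 + (-6)²) = -2578058177*(-24084 + 36)/66770 = -2578058177/66770*(-24048) = 30998571520248/33385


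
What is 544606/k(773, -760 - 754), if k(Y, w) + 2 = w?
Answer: -272303/758 ≈ -359.24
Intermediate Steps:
k(Y, w) = -2 + w
544606/k(773, -760 - 754) = 544606/(-2 + (-760 - 754)) = 544606/(-2 - 1514) = 544606/(-1516) = 544606*(-1/1516) = -272303/758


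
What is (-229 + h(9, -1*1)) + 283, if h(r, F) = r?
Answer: 63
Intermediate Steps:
(-229 + h(9, -1*1)) + 283 = (-229 + 9) + 283 = -220 + 283 = 63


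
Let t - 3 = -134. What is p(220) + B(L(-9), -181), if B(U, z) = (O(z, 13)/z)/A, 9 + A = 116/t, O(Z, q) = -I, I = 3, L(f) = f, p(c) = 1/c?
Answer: 29587/10313380 ≈ 0.0028688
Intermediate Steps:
t = -131 (t = 3 - 134 = -131)
O(Z, q) = -3 (O(Z, q) = -1*3 = -3)
A = -1295/131 (A = -9 + 116/(-131) = -9 + 116*(-1/131) = -9 - 116/131 = -1295/131 ≈ -9.8855)
B(U, z) = 393/(1295*z) (B(U, z) = (-3/z)/(-1295/131) = -3/z*(-131/1295) = 393/(1295*z))
p(220) + B(L(-9), -181) = 1/220 + (393/1295)/(-181) = 1/220 + (393/1295)*(-1/181) = 1/220 - 393/234395 = 29587/10313380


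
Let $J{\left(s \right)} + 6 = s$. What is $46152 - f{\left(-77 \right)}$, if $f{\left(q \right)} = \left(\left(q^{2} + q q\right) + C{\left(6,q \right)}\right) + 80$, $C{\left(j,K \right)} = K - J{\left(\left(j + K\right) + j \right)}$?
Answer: $34220$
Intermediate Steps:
$J{\left(s \right)} = -6 + s$
$C{\left(j,K \right)} = 6 - 2 j$ ($C{\left(j,K \right)} = K - \left(-6 + \left(\left(j + K\right) + j\right)\right) = K - \left(-6 + \left(\left(K + j\right) + j\right)\right) = K - \left(-6 + \left(K + 2 j\right)\right) = K - \left(-6 + K + 2 j\right) = 6 - 2 j$)
$f{\left(q \right)} = 74 + 2 q^{2}$ ($f{\left(q \right)} = \left(\left(q^{2} + q q\right) + \left(6 - 12\right)\right) + 80 = \left(\left(q^{2} + q^{2}\right) + \left(6 - 12\right)\right) + 80 = \left(2 q^{2} - 6\right) + 80 = \left(-6 + 2 q^{2}\right) + 80 = 74 + 2 q^{2}$)
$46152 - f{\left(-77 \right)} = 46152 - \left(74 + 2 \left(-77\right)^{2}\right) = 46152 - \left(74 + 2 \cdot 5929\right) = 46152 - \left(74 + 11858\right) = 46152 - 11932 = 34220$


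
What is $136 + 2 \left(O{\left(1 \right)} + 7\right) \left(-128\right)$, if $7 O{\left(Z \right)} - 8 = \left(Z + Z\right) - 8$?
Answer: $- \frac{12104}{7} \approx -1729.1$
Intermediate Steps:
$O{\left(Z \right)} = \frac{2 Z}{7}$ ($O{\left(Z \right)} = \frac{8}{7} + \frac{\left(Z + Z\right) - 8}{7} = \frac{8}{7} + \frac{2 Z - 8}{7} = \frac{8}{7} + \frac{-8 + 2 Z}{7} = \frac{8}{7} + \left(- \frac{8}{7} + \frac{2 Z}{7}\right) = \frac{2 Z}{7}$)
$136 + 2 \left(O{\left(1 \right)} + 7\right) \left(-128\right) = 136 + 2 \left(\frac{2}{7} \cdot 1 + 7\right) \left(-128\right) = 136 + 2 \left(\frac{2}{7} + 7\right) \left(-128\right) = 136 + 2 \cdot \frac{51}{7} \left(-128\right) = 136 + \frac{102}{7} \left(-128\right) = 136 - \frac{13056}{7} = - \frac{12104}{7}$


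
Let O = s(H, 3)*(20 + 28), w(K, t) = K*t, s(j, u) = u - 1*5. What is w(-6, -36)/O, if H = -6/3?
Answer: -9/4 ≈ -2.2500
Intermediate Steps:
H = -2 (H = -6*⅓ = -2)
s(j, u) = -5 + u (s(j, u) = u - 5 = -5 + u)
O = -96 (O = (-5 + 3)*(20 + 28) = -2*48 = -96)
w(-6, -36)/O = -6*(-36)/(-96) = 216*(-1/96) = -9/4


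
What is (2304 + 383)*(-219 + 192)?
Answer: -72549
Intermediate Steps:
(2304 + 383)*(-219 + 192) = 2687*(-27) = -72549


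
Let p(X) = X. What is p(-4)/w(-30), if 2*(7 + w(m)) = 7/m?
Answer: 240/427 ≈ 0.56206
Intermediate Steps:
w(m) = -7 + 7/(2*m) (w(m) = -7 + (7/m)/2 = -7 + 7/(2*m))
p(-4)/w(-30) = -4/(-7 + (7/2)/(-30)) = -4/(-7 + (7/2)*(-1/30)) = -4/(-7 - 7/60) = -4/(-427/60) = -4*(-60/427) = 240/427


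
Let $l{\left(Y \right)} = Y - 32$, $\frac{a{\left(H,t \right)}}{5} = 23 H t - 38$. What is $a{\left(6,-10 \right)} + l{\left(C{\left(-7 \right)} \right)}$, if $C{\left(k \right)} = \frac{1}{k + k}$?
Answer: $- \frac{99709}{14} \approx -7122.1$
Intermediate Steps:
$a{\left(H,t \right)} = -190 + 115 H t$ ($a{\left(H,t \right)} = 5 \left(23 H t - 38\right) = 5 \left(-38 + 23 H t\right) = -190 + 115 H t$)
$C{\left(k \right)} = \frac{1}{2 k}$
$l{\left(Y \right)} = -32 + Y$ ($l{\left(Y \right)} = Y - 32 = -32 + Y$)
$a{\left(6,-10 \right)} + l{\left(C{\left(-7 \right)} \right)} = \left(-190 + 115 \cdot 6 \left(-10\right)\right) - \left(32 - \frac{1}{2 \left(-7\right)}\right) = \left(-190 - 6900\right) + \left(-32 + \frac{1}{2} \left(- \frac{1}{7}\right)\right) = -7090 - \frac{449}{14} = - \frac{99709}{14}$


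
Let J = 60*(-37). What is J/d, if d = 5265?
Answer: -148/351 ≈ -0.42165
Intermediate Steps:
J = -2220
J/d = -2220/5265 = -2220*1/5265 = -148/351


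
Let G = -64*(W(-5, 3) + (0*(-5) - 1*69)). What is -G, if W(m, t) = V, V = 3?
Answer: -4224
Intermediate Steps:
W(m, t) = 3
G = 4224 (G = -64*(3 + (0*(-5) - 1*69)) = -64*(3 + (0 - 69)) = -64*(3 - 69) = -64*(-66) = 4224)
-G = -1*4224 = -4224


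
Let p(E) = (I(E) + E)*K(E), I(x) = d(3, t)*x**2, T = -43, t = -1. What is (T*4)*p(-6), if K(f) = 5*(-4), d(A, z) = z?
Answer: -144480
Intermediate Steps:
K(f) = -20
I(x) = -x**2
p(E) = -20*E + 20*E**2 (p(E) = (-E**2 + E)*(-20) = (E - E**2)*(-20) = -20*E + 20*E**2)
(T*4)*p(-6) = (-43*4)*(20*(-6)*(-1 - 6)) = -3440*(-6)*(-7) = -172*840 = -144480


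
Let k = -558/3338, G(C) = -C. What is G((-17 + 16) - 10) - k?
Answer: 18638/1669 ≈ 11.167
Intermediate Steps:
k = -279/1669 (k = -558*1/3338 = -279/1669 ≈ -0.16717)
G((-17 + 16) - 10) - k = -((-17 + 16) - 10) - 1*(-279/1669) = -(-1 - 10) + 279/1669 = -1*(-11) + 279/1669 = 11 + 279/1669 = 18638/1669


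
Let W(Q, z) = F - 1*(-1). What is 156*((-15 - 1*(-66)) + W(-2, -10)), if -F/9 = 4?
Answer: 2496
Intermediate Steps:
F = -36 (F = -9*4 = -36)
W(Q, z) = -35 (W(Q, z) = -36 - 1*(-1) = -36 + 1 = -35)
156*((-15 - 1*(-66)) + W(-2, -10)) = 156*((-15 - 1*(-66)) - 35) = 156*((-15 + 66) - 35) = 156*(51 - 35) = 156*16 = 2496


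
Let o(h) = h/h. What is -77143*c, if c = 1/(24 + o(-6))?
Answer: -77143/25 ≈ -3085.7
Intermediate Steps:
o(h) = 1
c = 1/25 (c = 1/(24 + 1) = 1/25 ≈ 0.040000)
-77143*c = -77143*1/25 = -77143/25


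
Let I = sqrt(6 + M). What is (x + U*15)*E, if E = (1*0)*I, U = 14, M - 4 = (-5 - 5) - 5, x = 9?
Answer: 0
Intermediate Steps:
M = -11 (M = 4 + ((-5 - 5) - 5) = 4 + (-10 - 5) = 4 - 15 = -11)
I = I*sqrt(5) (I = sqrt(6 - 11) = sqrt(-5) = I*sqrt(5) ≈ 2.2361*I)
E = 0 (E = (1*0)*(I*sqrt(5)) = 0*(I*sqrt(5)) = 0)
(x + U*15)*E = (9 + 14*15)*0 = (9 + 210)*0 = 219*0 = 0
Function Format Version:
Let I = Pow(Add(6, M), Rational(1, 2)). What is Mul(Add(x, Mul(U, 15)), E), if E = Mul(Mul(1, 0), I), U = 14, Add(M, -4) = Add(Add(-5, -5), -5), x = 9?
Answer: 0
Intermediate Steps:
M = -11 (M = Add(4, Add(Add(-5, -5), -5)) = Add(4, Add(-10, -5)) = Add(4, -15) = -11)
I = Mul(I, Pow(5, Rational(1, 2))) (I = Pow(Add(6, -11), Rational(1, 2)) = Pow(-5, Rational(1, 2)) = Mul(I, Pow(5, Rational(1, 2))) ≈ Mul(2.2361, I))
E = 0 (E = Mul(Mul(1, 0), Mul(I, Pow(5, Rational(1, 2)))) = Mul(0, Mul(I, Pow(5, Rational(1, 2)))) = 0)
Mul(Add(x, Mul(U, 15)), E) = Mul(Add(9, Mul(14, 15)), 0) = Mul(Add(9, 210), 0) = Mul(219, 0) = 0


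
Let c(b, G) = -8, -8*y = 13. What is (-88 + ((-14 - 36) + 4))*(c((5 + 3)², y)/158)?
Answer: 536/79 ≈ 6.7848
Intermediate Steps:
y = -13/8 (y = -⅛*13 = -13/8 ≈ -1.6250)
(-88 + ((-14 - 36) + 4))*(c((5 + 3)², y)/158) = (-88 + ((-14 - 36) + 4))*(-8/158) = (-88 + (-50 + 4))*(-8*1/158) = (-88 - 46)*(-4/79) = -134*(-4/79) = 536/79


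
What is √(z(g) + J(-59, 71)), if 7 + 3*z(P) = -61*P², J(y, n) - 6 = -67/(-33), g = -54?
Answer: 4*I*√4035174/33 ≈ 243.49*I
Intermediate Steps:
J(y, n) = 265/33 (J(y, n) = 6 - 67/(-33) = 6 - 67*(-1/33) = 6 + 67/33 = 265/33)
z(P) = -7/3 - 61*P²/3 (z(P) = -7/3 + (-61*P²)/3 = -7/3 - 61*P²/3)
√(z(g) + J(-59, 71)) = √((-7/3 - 61/3*(-54)²) + 265/33) = √((-7/3 - 61/3*2916) + 265/33) = √((-7/3 - 59292) + 265/33) = √(-177883/3 + 265/33) = √(-1956448/33) = 4*I*√4035174/33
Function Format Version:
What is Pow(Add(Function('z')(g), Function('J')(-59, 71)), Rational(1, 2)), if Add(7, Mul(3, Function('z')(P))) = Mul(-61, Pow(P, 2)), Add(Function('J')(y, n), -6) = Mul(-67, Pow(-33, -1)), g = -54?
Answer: Mul(Rational(4, 33), I, Pow(4035174, Rational(1, 2))) ≈ Mul(243.49, I)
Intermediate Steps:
Function('J')(y, n) = Rational(265, 33) (Function('J')(y, n) = Add(6, Mul(-67, Pow(-33, -1))) = Add(6, Mul(-67, Rational(-1, 33))) = Add(6, Rational(67, 33)) = Rational(265, 33))
Function('z')(P) = Add(Rational(-7, 3), Mul(Rational(-61, 3), Pow(P, 2))) (Function('z')(P) = Add(Rational(-7, 3), Mul(Rational(1, 3), Mul(-61, Pow(P, 2)))) = Add(Rational(-7, 3), Mul(Rational(-61, 3), Pow(P, 2))))
Pow(Add(Function('z')(g), Function('J')(-59, 71)), Rational(1, 2)) = Pow(Add(Add(Rational(-7, 3), Mul(Rational(-61, 3), Pow(-54, 2))), Rational(265, 33)), Rational(1, 2)) = Pow(Add(Add(Rational(-7, 3), Mul(Rational(-61, 3), 2916)), Rational(265, 33)), Rational(1, 2)) = Pow(Add(Add(Rational(-7, 3), -59292), Rational(265, 33)), Rational(1, 2)) = Pow(Add(Rational(-177883, 3), Rational(265, 33)), Rational(1, 2)) = Pow(Rational(-1956448, 33), Rational(1, 2)) = Mul(Rational(4, 33), I, Pow(4035174, Rational(1, 2)))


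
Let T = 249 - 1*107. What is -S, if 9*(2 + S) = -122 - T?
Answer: 94/3 ≈ 31.333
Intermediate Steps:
T = 142 (T = 249 - 107 = 142)
S = -94/3 (S = -2 + (-122 - 1*142)/9 = -2 + (-122 - 142)/9 = -2 + (⅑)*(-264) = -2 - 88/3 = -94/3 ≈ -31.333)
-S = -1*(-94/3) = 94/3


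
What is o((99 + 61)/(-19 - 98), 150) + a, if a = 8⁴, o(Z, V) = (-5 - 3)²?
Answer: 4160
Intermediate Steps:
o(Z, V) = 64 (o(Z, V) = (-8)² = 64)
a = 4096
o((99 + 61)/(-19 - 98), 150) + a = 64 + 4096 = 4160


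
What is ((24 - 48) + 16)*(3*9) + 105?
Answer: -111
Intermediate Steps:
((24 - 48) + 16)*(3*9) + 105 = (-24 + 16)*27 + 105 = -8*27 + 105 = -216 + 105 = -111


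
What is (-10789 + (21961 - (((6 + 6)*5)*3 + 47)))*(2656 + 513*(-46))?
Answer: -229210190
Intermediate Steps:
(-10789 + (21961 - (((6 + 6)*5)*3 + 47)))*(2656 + 513*(-46)) = (-10789 + (21961 - ((12*5)*3 + 47)))*(2656 - 23598) = (-10789 + (21961 - (60*3 + 47)))*(-20942) = (-10789 + (21961 - (180 + 47)))*(-20942) = (-10789 + (21961 - 1*227))*(-20942) = (-10789 + (21961 - 227))*(-20942) = (-10789 + 21734)*(-20942) = 10945*(-20942) = -229210190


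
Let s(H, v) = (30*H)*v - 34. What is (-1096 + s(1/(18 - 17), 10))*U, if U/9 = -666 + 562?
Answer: 776880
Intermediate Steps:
s(H, v) = -34 + 30*H*v (s(H, v) = 30*H*v - 34 = -34 + 30*H*v)
U = -936 (U = 9*(-666 + 562) = 9*(-104) = -936)
(-1096 + s(1/(18 - 17), 10))*U = (-1096 + (-34 + 30*10/(18 - 17)))*(-936) = (-1096 + (-34 + 30*10/1))*(-936) = (-1096 + (-34 + 30*1*10))*(-936) = (-1096 + (-34 + 300))*(-936) = (-1096 + 266)*(-936) = -830*(-936) = 776880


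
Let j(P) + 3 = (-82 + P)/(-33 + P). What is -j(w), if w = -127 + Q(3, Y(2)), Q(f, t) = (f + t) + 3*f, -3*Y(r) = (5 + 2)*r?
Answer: 769/458 ≈ 1.6790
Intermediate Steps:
Y(r) = -7*r/3 (Y(r) = -(5 + 2)*r/3 = -7*r/3)
Q(f, t) = t + 4*f
w = -359/3 (w = -127 + (-7/3*2 + 4*3) = -127 + (-14/3 + 12) = -127 + 22/3 = -359/3 ≈ -119.67)
j(P) = -3 + (-82 + P)/(-33 + P)
-j(w) = -(17 - 2*(-359/3))/(-33 - 359/3) = -(17 + 718/3)/(-458/3) = -(-3)*769/(458*3) = -1*(-769/458) = 769/458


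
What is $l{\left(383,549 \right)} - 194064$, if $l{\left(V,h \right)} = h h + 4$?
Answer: $107341$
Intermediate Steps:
$l{\left(V,h \right)} = 4 + h^{2}$ ($l{\left(V,h \right)} = h^{2} + 4 = 4 + h^{2}$)
$l{\left(383,549 \right)} - 194064 = \left(4 + 549^{2}\right) - 194064 = \left(4 + 301401\right) - 194064 = 301405 - 194064 = 107341$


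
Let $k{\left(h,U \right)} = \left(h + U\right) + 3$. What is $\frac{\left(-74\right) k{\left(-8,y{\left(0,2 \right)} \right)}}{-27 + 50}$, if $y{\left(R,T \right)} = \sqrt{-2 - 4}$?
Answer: $\frac{370}{23} - \frac{74 i \sqrt{6}}{23} \approx 16.087 - 7.881 i$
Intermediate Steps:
$y{\left(R,T \right)} = i \sqrt{6}$ ($y{\left(R,T \right)} = \sqrt{-6} = i \sqrt{6}$)
$k{\left(h,U \right)} = 3 + U + h$ ($k{\left(h,U \right)} = \left(U + h\right) + 3 = 3 + U + h$)
$\frac{\left(-74\right) k{\left(-8,y{\left(0,2 \right)} \right)}}{-27 + 50} = \frac{\left(-74\right) \left(3 + i \sqrt{6} - 8\right)}{-27 + 50} = \frac{\left(-74\right) \left(-5 + i \sqrt{6}\right)}{23} = \left(370 - 74 i \sqrt{6}\right) \frac{1}{23} = \frac{370}{23} - \frac{74 i \sqrt{6}}{23}$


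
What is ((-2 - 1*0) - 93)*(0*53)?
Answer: 0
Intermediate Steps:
((-2 - 1*0) - 93)*(0*53) = ((-2 + 0) - 93)*0 = (-2 - 93)*0 = -95*0 = 0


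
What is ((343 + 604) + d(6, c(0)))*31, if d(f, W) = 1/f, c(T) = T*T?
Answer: 176173/6 ≈ 29362.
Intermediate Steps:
c(T) = T²
((343 + 604) + d(6, c(0)))*31 = ((343 + 604) + 1/6)*31 = (947 + ⅙)*31 = (5683/6)*31 = 176173/6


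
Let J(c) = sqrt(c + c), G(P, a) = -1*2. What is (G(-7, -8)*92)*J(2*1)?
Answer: -368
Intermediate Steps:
G(P, a) = -2
J(c) = sqrt(2)*sqrt(c) (J(c) = sqrt(2*c) = sqrt(2)*sqrt(c))
(G(-7, -8)*92)*J(2*1) = (-2*92)*(sqrt(2)*sqrt(2*1)) = -184*sqrt(2)*sqrt(2) = -184*2 = -368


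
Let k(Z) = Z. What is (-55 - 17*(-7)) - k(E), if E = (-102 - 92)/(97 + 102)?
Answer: 12930/199 ≈ 64.975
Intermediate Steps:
E = -194/199 ≈ -0.97487
(-55 - 17*(-7)) - k(E) = (-55 - 17*(-7)) - 1*(-194/199) = (-55 + 119) + 194/199 = 64 + 194/199 = 12930/199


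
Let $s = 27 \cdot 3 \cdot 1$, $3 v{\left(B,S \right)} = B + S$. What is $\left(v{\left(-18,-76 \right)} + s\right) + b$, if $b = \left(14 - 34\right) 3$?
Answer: $- \frac{31}{3} \approx -10.333$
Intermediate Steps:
$v{\left(B,S \right)} = \frac{B}{3} + \frac{S}{3}$ ($v{\left(B,S \right)} = \frac{B + S}{3} = \frac{B}{3} + \frac{S}{3}$)
$s = 81$ ($s = 81 \cdot 1 = 81$)
$b = -60$ ($b = \left(-20\right) 3 = -60$)
$\left(v{\left(-18,-76 \right)} + s\right) + b = \left(\left(\frac{1}{3} \left(-18\right) + \frac{1}{3} \left(-76\right)\right) + 81\right) - 60 = \left(\left(-6 - \frac{76}{3}\right) + 81\right) - 60 = \left(- \frac{94}{3} + 81\right) - 60 = \frac{149}{3} - 60 = - \frac{31}{3}$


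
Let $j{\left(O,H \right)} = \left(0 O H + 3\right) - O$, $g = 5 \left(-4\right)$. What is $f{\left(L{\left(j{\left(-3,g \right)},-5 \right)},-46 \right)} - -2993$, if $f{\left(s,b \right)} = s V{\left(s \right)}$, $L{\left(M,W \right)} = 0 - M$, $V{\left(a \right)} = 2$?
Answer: $2981$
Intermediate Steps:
$g = -20$
$j{\left(O,H \right)} = 3 - O$ ($j{\left(O,H \right)} = \left(0 H + 3\right) - O = \left(0 + 3\right) - O = 3 - O$)
$L{\left(M,W \right)} = - M$
$f{\left(s,b \right)} = 2 s$ ($f{\left(s,b \right)} = s 2 = 2 s$)
$f{\left(L{\left(j{\left(-3,g \right)},-5 \right)},-46 \right)} - -2993 = 2 \left(- (3 - -3)\right) - -2993 = 2 \left(- (3 + 3)\right) + 2993 = 2 \left(\left(-1\right) 6\right) + 2993 = 2 \left(-6\right) + 2993 = -12 + 2993 = 2981$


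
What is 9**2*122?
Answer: 9882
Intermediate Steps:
9**2*122 = 81*122 = 9882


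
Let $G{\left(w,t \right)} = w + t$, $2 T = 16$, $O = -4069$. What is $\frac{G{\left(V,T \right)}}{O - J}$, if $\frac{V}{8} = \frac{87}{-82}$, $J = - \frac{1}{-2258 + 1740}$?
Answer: $\frac{10360}{86417463} \approx 0.00011988$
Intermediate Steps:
$T = 8$ ($T = \frac{1}{2} \cdot 16 = 8$)
$J = \frac{1}{518}$ ($J = - \frac{1}{-518} = \left(-1\right) \left(- \frac{1}{518}\right) = \frac{1}{518} \approx 0.0019305$)
$V = - \frac{348}{41}$ ($V = 8 \frac{87}{-82} = 8 \cdot 87 \left(- \frac{1}{82}\right) = 8 \left(- \frac{87}{82}\right) = - \frac{348}{41} \approx -8.4878$)
$G{\left(w,t \right)} = t + w$
$\frac{G{\left(V,T \right)}}{O - J} = \frac{8 - \frac{348}{41}}{-4069 - \frac{1}{518}} = - \frac{20}{41 \left(-4069 - \frac{1}{518}\right)} = - \frac{20}{41 \left(- \frac{2107743}{518}\right)} = \left(- \frac{20}{41}\right) \left(- \frac{518}{2107743}\right) = \frac{10360}{86417463}$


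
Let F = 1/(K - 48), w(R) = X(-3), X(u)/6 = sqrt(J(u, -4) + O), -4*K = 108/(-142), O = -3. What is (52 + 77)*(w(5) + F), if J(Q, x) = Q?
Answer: -6106/2263 + 774*I*sqrt(6) ≈ -2.6982 + 1895.9*I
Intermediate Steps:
K = 27/142 (K = -27/(-142) = -27*(-1)/142 = -1/4*(-54/71) = 27/142 ≈ 0.19014)
X(u) = 6*sqrt(-3 + u) (X(u) = 6*sqrt(u - 3) = 6*sqrt(-3 + u))
w(R) = 6*I*sqrt(6) (w(R) = 6*sqrt(-3 - 3) = 6*sqrt(-6) = 6*(I*sqrt(6)) = 6*I*sqrt(6))
F = -142/6789 (F = 1/(27/142 - 48) = 1/(-6789/142) = -142/6789 ≈ -0.020916)
(52 + 77)*(w(5) + F) = (52 + 77)*(6*I*sqrt(6) - 142/6789) = 129*(-142/6789 + 6*I*sqrt(6)) = -6106/2263 + 774*I*sqrt(6)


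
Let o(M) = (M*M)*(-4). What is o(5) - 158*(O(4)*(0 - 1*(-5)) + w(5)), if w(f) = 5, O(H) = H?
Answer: -4050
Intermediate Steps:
o(M) = -4*M**2 (o(M) = M**2*(-4) = -4*M**2)
o(5) - 158*(O(4)*(0 - 1*(-5)) + w(5)) = -4*5**2 - 158*(4*(0 - 1*(-5)) + 5) = -4*25 - 158*(4*(0 + 5) + 5) = -100 - 158*(4*5 + 5) = -100 - 158*(20 + 5) = -100 - 158*25 = -100 - 3950 = -4050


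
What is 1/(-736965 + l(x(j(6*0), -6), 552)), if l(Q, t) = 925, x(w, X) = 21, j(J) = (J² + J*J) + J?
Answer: -1/736040 ≈ -1.3586e-6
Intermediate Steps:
j(J) = J + 2*J² (j(J) = (J² + J²) + J = 2*J² + J = J + 2*J²)
1/(-736965 + l(x(j(6*0), -6), 552)) = 1/(-736965 + 925) = 1/(-736040) = -1/736040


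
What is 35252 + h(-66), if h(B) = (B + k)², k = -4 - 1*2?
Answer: 40436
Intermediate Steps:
k = -6 (k = -4 - 2 = -6)
h(B) = (-6 + B)² (h(B) = (B - 6)² = (-6 + B)²)
35252 + h(-66) = 35252 + (-6 - 66)² = 35252 + (-72)² = 35252 + 5184 = 40436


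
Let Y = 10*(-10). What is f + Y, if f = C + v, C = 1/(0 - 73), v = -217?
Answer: -23142/73 ≈ -317.01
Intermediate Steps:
C = -1/73 (C = 1/(-73) = -1/73 ≈ -0.013699)
f = -15842/73 (f = -1/73 - 217 = -15842/73 ≈ -217.01)
Y = -100
f + Y = -15842/73 - 100 = -23142/73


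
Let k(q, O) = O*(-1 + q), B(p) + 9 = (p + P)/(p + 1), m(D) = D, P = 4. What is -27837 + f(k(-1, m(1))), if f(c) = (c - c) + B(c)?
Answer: -27848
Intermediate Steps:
B(p) = -9 + (4 + p)/(1 + p) (B(p) = -9 + (p + 4)/(p + 1) = -9 + (4 + p)/(1 + p))
f(c) = (-5 - 8*c)/(1 + c) (f(c) = (c - c) + (-5 - 8*c)/(1 + c) = 0 + (-5 - 8*c)/(1 + c) = (-5 - 8*c)/(1 + c))
-27837 + f(k(-1, m(1))) = -27837 + (-5 - 8*(-1 - 1))/(1 + 1*(-1 - 1)) = -27837 + (-5 - 8*(-2))/(1 + 1*(-2)) = -27837 + (-5 - 8*(-2))/(1 - 2) = -27837 + (-5 + 16)/(-1) = -27837 - 1*11 = -27837 - 11 = -27848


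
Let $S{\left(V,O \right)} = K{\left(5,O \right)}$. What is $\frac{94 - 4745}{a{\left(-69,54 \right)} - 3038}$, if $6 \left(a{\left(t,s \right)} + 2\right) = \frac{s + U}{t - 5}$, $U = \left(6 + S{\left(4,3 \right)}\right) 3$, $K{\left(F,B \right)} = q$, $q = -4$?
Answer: $\frac{172087}{112485} \approx 1.5299$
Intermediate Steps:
$K{\left(F,B \right)} = -4$
$S{\left(V,O \right)} = -4$
$U = 6$ ($U = \left(6 - 4\right) 3 = 2 \cdot 3 = 6$)
$a{\left(t,s \right)} = -2 + \frac{6 + s}{6 \left(-5 + t\right)}$ ($a{\left(t,s \right)} = -2 + \frac{\left(s + 6\right) \frac{1}{t - 5}}{6} = -2 + \frac{\left(6 + s\right) \frac{1}{-5 + t}}{6} = -2 + \frac{\frac{1}{-5 + t} \left(6 + s\right)}{6} = -2 + \frac{6 + s}{6 \left(-5 + t\right)}$)
$\frac{94 - 4745}{a{\left(-69,54 \right)} - 3038} = \frac{94 - 4745}{\frac{66 + 54 - -828}{6 \left(-5 - 69\right)} - 3038} = - \frac{4651}{\frac{66 + 54 + 828}{6 \left(-74\right)} - 3038} = - \frac{4651}{\frac{1}{6} \left(- \frac{1}{74}\right) 948 - 3038} = - \frac{4651}{- \frac{79}{37} - 3038} = - \frac{4651}{- \frac{112485}{37}} = \left(-4651\right) \left(- \frac{37}{112485}\right) = \frac{172087}{112485}$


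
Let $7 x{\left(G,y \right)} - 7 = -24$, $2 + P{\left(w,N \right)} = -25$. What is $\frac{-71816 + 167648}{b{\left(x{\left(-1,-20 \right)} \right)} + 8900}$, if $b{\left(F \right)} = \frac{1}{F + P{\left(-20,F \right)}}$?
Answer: $\frac{6580464}{611131} \approx 10.768$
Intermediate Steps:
$P{\left(w,N \right)} = -27$ ($P{\left(w,N \right)} = -2 - 25 = -27$)
$x{\left(G,y \right)} = - \frac{17}{7}$ ($x{\left(G,y \right)} = 1 + \frac{1}{7} \left(-24\right) = 1 - \frac{24}{7} = - \frac{17}{7}$)
$b{\left(F \right)} = \frac{1}{-27 + F}$ ($b{\left(F \right)} = \frac{1}{F - 27} = \frac{1}{-27 + F}$)
$\frac{-71816 + 167648}{b{\left(x{\left(-1,-20 \right)} \right)} + 8900} = \frac{-71816 + 167648}{\frac{1}{-27 - \frac{17}{7}} + 8900} = \frac{95832}{\frac{1}{- \frac{206}{7}} + 8900} = \frac{95832}{- \frac{7}{206} + 8900} = \frac{95832}{\frac{1833393}{206}} = 95832 \cdot \frac{206}{1833393} = \frac{6580464}{611131}$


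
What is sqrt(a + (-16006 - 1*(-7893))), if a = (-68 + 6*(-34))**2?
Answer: 3*sqrt(7319) ≈ 256.65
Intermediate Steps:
a = 73984 (a = (-68 - 204)**2 = (-272)**2 = 73984)
sqrt(a + (-16006 - 1*(-7893))) = sqrt(73984 + (-16006 - 1*(-7893))) = sqrt(73984 + (-16006 + 7893)) = sqrt(73984 - 8113) = sqrt(65871) = 3*sqrt(7319)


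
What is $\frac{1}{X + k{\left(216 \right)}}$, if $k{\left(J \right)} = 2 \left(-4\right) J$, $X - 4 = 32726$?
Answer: $\frac{1}{31002} \approx 3.2256 \cdot 10^{-5}$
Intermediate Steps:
$X = 32730$ ($X = 4 + 32726 = 32730$)
$k{\left(J \right)} = - 8 J$
$\frac{1}{X + k{\left(216 \right)}} = \frac{1}{32730 - 1728} = \frac{1}{31002}$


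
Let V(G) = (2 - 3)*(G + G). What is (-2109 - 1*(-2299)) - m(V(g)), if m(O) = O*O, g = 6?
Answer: 46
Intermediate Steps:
V(G) = -2*G
m(O) = O**2
(-2109 - 1*(-2299)) - m(V(g)) = (-2109 - 1*(-2299)) - (-2*6)**2 = (-2109 + 2299) - 1*(-12)**2 = 190 - 1*144 = 190 - 144 = 46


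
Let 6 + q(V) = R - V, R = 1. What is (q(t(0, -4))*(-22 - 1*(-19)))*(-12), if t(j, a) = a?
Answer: -36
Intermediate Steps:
q(V) = -5 - V (q(V) = -6 + (1 - V) = -5 - V)
(q(t(0, -4))*(-22 - 1*(-19)))*(-12) = ((-5 - 1*(-4))*(-22 - 1*(-19)))*(-12) = ((-5 + 4)*(-22 + 19))*(-12) = -1*(-3)*(-12) = 3*(-12) = -36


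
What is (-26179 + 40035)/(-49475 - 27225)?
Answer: -3464/19175 ≈ -0.18065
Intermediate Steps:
(-26179 + 40035)/(-49475 - 27225) = 13856/(-76700) = 13856*(-1/76700) = -3464/19175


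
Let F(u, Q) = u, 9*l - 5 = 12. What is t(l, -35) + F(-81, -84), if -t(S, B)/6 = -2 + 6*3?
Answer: -177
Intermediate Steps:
l = 17/9 (l = 5/9 + (1/9)*12 = 5/9 + 4/3 = 17/9 ≈ 1.8889)
t(S, B) = -96 (t(S, B) = -6*(-2 + 6*3) = -6*(-2 + 18) = -6*16 = -96)
t(l, -35) + F(-81, -84) = -96 - 81 = -177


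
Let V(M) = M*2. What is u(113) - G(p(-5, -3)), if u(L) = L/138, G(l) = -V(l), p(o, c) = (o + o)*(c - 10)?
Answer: 35993/138 ≈ 260.82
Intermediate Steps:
V(M) = 2*M
p(o, c) = 2*o*(-10 + c) (p(o, c) = (2*o)*(-10 + c) = 2*o*(-10 + c))
G(l) = -2*l
u(L) = L/138 (u(L) = L*(1/138) = L/138)
u(113) - G(p(-5, -3)) = (1/138)*113 - (-2)*2*(-5)*(-10 - 3) = 113/138 - (-2)*2*(-5)*(-13) = 113/138 - (-2)*130 = 113/138 - 1*(-260) = 113/138 + 260 = 35993/138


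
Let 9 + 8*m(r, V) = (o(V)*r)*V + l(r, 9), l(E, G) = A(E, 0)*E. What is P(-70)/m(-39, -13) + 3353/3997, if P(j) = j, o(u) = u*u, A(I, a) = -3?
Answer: 40774129/48986661 ≈ 0.83235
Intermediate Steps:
l(E, G) = -3*E
o(u) = u²
m(r, V) = -9/8 - 3*r/8 + r*V³/8 (m(r, V) = -9/8 + ((V²*r)*V - 3*r)/8 = -9/8 + ((r*V²)*V - 3*r)/8 = -9/8 + (r*V³ - 3*r)/8 = -9/8 + (-3*r + r*V³)/8 = -9/8 + (-3*r/8 + r*V³/8) = -9/8 - 3*r/8 + r*V³/8)
P(-70)/m(-39, -13) + 3353/3997 = -70/(-9/8 - 3/8*(-39) + (⅛)*(-39)*(-13)³) + 3353/3997 = -70/(-9/8 + 117/8 + (⅛)*(-39)*(-2197)) + 3353*(1/3997) = -70/(-9/8 + 117/8 + 85683/8) + 479/571 = -70/85791/8 + 479/571 = -70*8/85791 + 479/571 = -560/85791 + 479/571 = 40774129/48986661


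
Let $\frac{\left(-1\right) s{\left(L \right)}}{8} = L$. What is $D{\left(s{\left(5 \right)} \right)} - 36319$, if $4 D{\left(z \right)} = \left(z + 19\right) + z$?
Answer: $- \frac{145337}{4} \approx -36334.0$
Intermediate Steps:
$s{\left(L \right)} = - 8 L$
$D{\left(z \right)} = \frac{19}{4} + \frac{z}{2}$ ($D{\left(z \right)} = \frac{\left(z + 19\right) + z}{4} = \frac{\left(19 + z\right) + z}{4} = \frac{19 + 2 z}{4} = \frac{19}{4} + \frac{z}{2}$)
$D{\left(s{\left(5 \right)} \right)} - 36319 = \left(\frac{19}{4} + \frac{\left(-8\right) 5}{2}\right) - 36319 = \left(\frac{19}{4} + \frac{1}{2} \left(-40\right)\right) - 36319 = \left(\frac{19}{4} - 20\right) - 36319 = - \frac{61}{4} - 36319 = - \frac{145337}{4}$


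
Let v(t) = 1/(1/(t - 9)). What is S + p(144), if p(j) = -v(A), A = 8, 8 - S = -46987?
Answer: 46996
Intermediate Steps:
S = 46995 (S = 8 - 1*(-46987) = 8 + 46987 = 46995)
v(t) = -9 + t (v(t) = 1/(1/(-9 + t)) = -9 + t)
p(j) = 1 (p(j) = -(-9 + 8) = -1*(-1) = 1)
S + p(144) = 46995 + 1 = 46996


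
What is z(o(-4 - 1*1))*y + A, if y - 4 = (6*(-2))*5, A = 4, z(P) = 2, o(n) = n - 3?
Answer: -108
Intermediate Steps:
o(n) = -3 + n
y = -56 (y = 4 + (6*(-2))*5 = 4 - 12*5 = 4 - 60 = -56)
z(o(-4 - 1*1))*y + A = 2*(-56) + 4 = -112 + 4 = -108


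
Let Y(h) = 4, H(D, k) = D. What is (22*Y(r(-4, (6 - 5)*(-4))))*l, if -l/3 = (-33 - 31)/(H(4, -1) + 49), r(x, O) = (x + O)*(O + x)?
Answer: 16896/53 ≈ 318.79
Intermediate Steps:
r(x, O) = (O + x)² (r(x, O) = (O + x)*(O + x) = (O + x)²)
l = 192/53 (l = -3*(-33 - 31)/(4 + 49) = -(-192)/53 = -3*(-64/53) = 192/53 ≈ 3.6226)
(22*Y(r(-4, (6 - 5)*(-4))))*l = (22*4)*(192/53) = 88*(192/53) = 16896/53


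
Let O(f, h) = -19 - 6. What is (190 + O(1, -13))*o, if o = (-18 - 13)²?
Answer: 158565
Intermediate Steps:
O(f, h) = -25
o = 961 (o = (-31)² = 961)
(190 + O(1, -13))*o = (190 - 25)*961 = 165*961 = 158565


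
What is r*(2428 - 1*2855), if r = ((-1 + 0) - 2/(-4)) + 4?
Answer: -2989/2 ≈ -1494.5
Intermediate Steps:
r = 7/2 (r = (-1 - 2*(-¼)) + 4 = (-1 + ½) + 4 = -½ + 4 = 7/2 ≈ 3.5000)
r*(2428 - 1*2855) = 7*(2428 - 1*2855)/2 = 7*(2428 - 2855)/2 = (7/2)*(-427) = -2989/2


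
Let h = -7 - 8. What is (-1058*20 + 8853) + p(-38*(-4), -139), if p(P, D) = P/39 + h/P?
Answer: -72933377/5928 ≈ -12303.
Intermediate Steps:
h = -15
p(P, D) = -15/P + P/39 (p(P, D) = P/39 - 15/P = -15/P + P/39)
(-1058*20 + 8853) + p(-38*(-4), -139) = (-1058*20 + 8853) + (-15/((-38*(-4))) + (-38*(-4))/39) = (-21160 + 8853) + (-15/152 + (1/39)*152) = -12307 + (-15*1/152 + 152/39) = -12307 + (-15/152 + 152/39) = -12307 + 22519/5928 = -72933377/5928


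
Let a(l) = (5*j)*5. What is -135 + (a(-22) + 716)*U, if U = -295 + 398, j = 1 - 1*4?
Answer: 65888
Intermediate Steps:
j = -3 (j = 1 - 4 = -3)
a(l) = -75 (a(l) = (5*(-3))*5 = -15*5 = -75)
U = 103
-135 + (a(-22) + 716)*U = -135 + (-75 + 716)*103 = -135 + 641*103 = -135 + 66023 = 65888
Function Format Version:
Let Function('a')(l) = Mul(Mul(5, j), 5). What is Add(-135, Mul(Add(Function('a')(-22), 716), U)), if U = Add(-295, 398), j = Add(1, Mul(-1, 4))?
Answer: 65888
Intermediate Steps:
j = -3 (j = Add(1, -4) = -3)
Function('a')(l) = -75 (Function('a')(l) = Mul(Mul(5, -3), 5) = Mul(-15, 5) = -75)
U = 103
Add(-135, Mul(Add(Function('a')(-22), 716), U)) = Add(-135, Mul(Add(-75, 716), 103)) = Add(-135, Mul(641, 103)) = Add(-135, 66023) = 65888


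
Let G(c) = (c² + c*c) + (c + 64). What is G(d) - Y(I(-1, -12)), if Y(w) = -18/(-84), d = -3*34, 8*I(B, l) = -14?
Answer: 290777/14 ≈ 20770.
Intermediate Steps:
I(B, l) = -7/4 (I(B, l) = (⅛)*(-14) = -7/4)
d = -102
G(c) = 64 + c + 2*c² (G(c) = (c² + c²) + (64 + c) = 2*c² + (64 + c) = 64 + c + 2*c²)
Y(w) = 3/14 (Y(w) = -18*(-1/84) = 3/14)
G(d) - Y(I(-1, -12)) = (64 - 102 + 2*(-102)²) - 1*3/14 = (64 - 102 + 2*10404) - 3/14 = (64 - 102 + 20808) - 3/14 = 20770 - 3/14 = 290777/14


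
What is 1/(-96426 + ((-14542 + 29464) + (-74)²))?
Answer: -1/76028 ≈ -1.3153e-5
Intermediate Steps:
1/(-96426 + ((-14542 + 29464) + (-74)²)) = 1/(-96426 + (14922 + 5476)) = 1/(-96426 + 20398) = 1/(-76028) = -1/76028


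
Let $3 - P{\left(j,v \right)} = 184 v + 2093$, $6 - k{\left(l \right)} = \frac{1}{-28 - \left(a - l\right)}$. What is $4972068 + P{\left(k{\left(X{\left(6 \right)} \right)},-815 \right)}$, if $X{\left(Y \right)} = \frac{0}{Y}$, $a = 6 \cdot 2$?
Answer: $5119938$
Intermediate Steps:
$a = 12$
$X{\left(Y \right)} = 0$
$k{\left(l \right)} = 6 - \frac{1}{-40 + l}$ ($k{\left(l \right)} = 6 - \frac{1}{-28 + \left(\left(-1\right) 12 + l\right)} = 6 - \frac{1}{-28 + \left(-12 + l\right)} = 6 - \frac{1}{-40 + l}$)
$P{\left(j,v \right)} = -2090 - 184 v$ ($P{\left(j,v \right)} = 3 - \left(184 v + 2093\right) = 3 - \left(2093 + 184 v\right) = -2090 - 184 v$)
$4972068 + P{\left(k{\left(X{\left(6 \right)} \right)},-815 \right)} = 4972068 - -147870 = 4972068 + \left(-2090 + 149960\right) = 4972068 + 147870 = 5119938$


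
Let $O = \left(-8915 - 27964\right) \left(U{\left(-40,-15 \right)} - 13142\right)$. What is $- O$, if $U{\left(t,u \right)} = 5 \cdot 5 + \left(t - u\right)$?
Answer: $-484663818$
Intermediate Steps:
$U{\left(t,u \right)} = 25 + t - u$ ($U{\left(t,u \right)} = 25 + \left(t - u\right) = 25 + t - u$)
$O = 484663818$ ($O = \left(-8915 - 27964\right) \left(\left(25 - 40 - -15\right) - 13142\right) = - 36879 \left(\left(25 - 40 + 15\right) - 13142\right) = - 36879 \left(0 - 13142\right) = \left(-36879\right) \left(-13142\right) = 484663818$)
$- O = \left(-1\right) 484663818 = -484663818$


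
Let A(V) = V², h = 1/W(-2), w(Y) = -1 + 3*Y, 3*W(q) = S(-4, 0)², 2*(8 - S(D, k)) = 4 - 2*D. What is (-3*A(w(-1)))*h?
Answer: -36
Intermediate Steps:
S(D, k) = 6 + D (S(D, k) = 8 - (4 - 2*D)/2 = 8 + (-2 + D) = 6 + D)
W(q) = 4/3 (W(q) = (6 - 4)²/3 = (⅓)*2² = (⅓)*4 = 4/3)
h = ¾ (h = 1/(4/3) = ¾ ≈ 0.75000)
(-3*A(w(-1)))*h = -3*(-1 + 3*(-1))²*(¾) = -3*(-1 - 3)²*(¾) = -3*(-4)²*(¾) = -3*16*(¾) = -48*¾ = -36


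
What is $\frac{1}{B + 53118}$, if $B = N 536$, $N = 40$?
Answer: $\frac{1}{74558} \approx 1.3412 \cdot 10^{-5}$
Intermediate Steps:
$B = 21440$ ($B = 40 \cdot 536 = 21440$)
$\frac{1}{B + 53118} = \frac{1}{21440 + 53118} = \frac{1}{74558}$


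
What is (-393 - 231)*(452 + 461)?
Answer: -569712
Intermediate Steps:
(-393 - 231)*(452 + 461) = -624*913 = -569712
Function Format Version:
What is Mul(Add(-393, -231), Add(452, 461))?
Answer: -569712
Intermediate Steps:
Mul(Add(-393, -231), Add(452, 461)) = Mul(-624, 913) = -569712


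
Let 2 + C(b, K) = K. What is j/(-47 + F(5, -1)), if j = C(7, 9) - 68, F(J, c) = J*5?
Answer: 61/22 ≈ 2.7727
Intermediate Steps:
F(J, c) = 5*J
C(b, K) = -2 + K
j = -61 (j = (-2 + 9) - 68 = 7 - 68 = -61)
j/(-47 + F(5, -1)) = -61/(-47 + 5*5) = -61/(-47 + 25) = -61/(-22) = -61*(-1/22) = 61/22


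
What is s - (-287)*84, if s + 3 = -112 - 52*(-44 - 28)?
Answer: 27737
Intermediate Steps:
s = 3629 (s = -3 + (-112 - 52*(-44 - 28)) = -3 + (-112 - 52*(-72)) = -3 + (-112 + 3744) = -3 + 3632 = 3629)
s - (-287)*84 = 3629 - (-287)*84 = 3629 - 1*(-24108) = 3629 + 24108 = 27737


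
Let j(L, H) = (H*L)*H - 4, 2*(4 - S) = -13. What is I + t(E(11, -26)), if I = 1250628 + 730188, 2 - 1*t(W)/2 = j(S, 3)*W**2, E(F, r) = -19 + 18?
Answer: 1980639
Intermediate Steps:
E(F, r) = -1
S = 21/2 (S = 4 - 1/2*(-13) = 4 + 13/2 = 21/2 ≈ 10.500)
j(L, H) = -4 + L*H**2 (j(L, H) = L*H**2 - 4 = -4 + L*H**2)
t(W) = 4 - 181*W**2 (t(W) = 4 - 2*(-4 + (21/2)*3**2)*W**2 = 4 - 2*(-4 + (21/2)*9)*W**2 = 4 - 2*(-4 + 189/2)*W**2 = 4 - 181*W**2)
I = 1980816
I + t(E(11, -26)) = 1980816 + (4 - 181*(-1)**2) = 1980816 + (4 - 181*1) = 1980816 + (4 - 181) = 1980816 - 177 = 1980639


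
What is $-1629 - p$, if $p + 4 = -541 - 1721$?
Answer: $637$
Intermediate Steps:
$p = -2266$ ($p = -4 - 2262 = -2266$)
$-1629 - p = -1629 - -2266 = -1629 + 2266 = 637$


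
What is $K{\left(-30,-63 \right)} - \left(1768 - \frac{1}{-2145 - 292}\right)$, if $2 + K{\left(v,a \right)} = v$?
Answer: $- \frac{4386601}{2437} \approx -1800.0$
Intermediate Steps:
$K{\left(v,a \right)} = -2 + v$
$K{\left(-30,-63 \right)} - \left(1768 - \frac{1}{-2145 - 292}\right) = \left(-2 - 30\right) - \left(1768 - \frac{1}{-2145 - 292}\right) = -32 - \left(1768 - \frac{1}{-2437}\right) = -32 - \left(1768 - - \frac{1}{2437}\right) = -32 - \left(1768 + \frac{1}{2437}\right) = -32 - \frac{4308617}{2437} = - \frac{4386601}{2437}$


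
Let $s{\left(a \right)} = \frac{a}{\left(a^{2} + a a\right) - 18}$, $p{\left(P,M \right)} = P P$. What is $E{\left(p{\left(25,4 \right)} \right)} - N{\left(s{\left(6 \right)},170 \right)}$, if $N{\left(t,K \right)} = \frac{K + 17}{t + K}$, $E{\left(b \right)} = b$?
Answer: $\frac{955192}{1531} \approx 623.9$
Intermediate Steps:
$p{\left(P,M \right)} = P^{2}$
$s{\left(a \right)} = \frac{a}{-18 + 2 a^{2}}$ ($s{\left(a \right)} = \frac{a}{\left(a^{2} + a^{2}\right) - 18} = \frac{a}{2 a^{2} - 18} = \frac{a}{-18 + 2 a^{2}}$)
$N{\left(t,K \right)} = \frac{17 + K}{K + t}$
$E{\left(p{\left(25,4 \right)} \right)} - N{\left(s{\left(6 \right)},170 \right)} = 25^{2} - \frac{17 + 170}{170 + \frac{1}{2} \cdot 6 \frac{1}{-9 + 6^{2}}} = 625 - \frac{1}{170 + \frac{1}{2} \cdot 6 \frac{1}{-9 + 36}} \cdot 187 = 625 - \frac{1}{170 + \frac{1}{2} \cdot 6 \cdot \frac{1}{27}} \cdot 187 = 625 - \frac{1}{170 + \frac{1}{9}} \cdot 187 = 625 - \frac{1}{\frac{1531}{9}} \cdot 187 = 625 - \frac{9}{1531} \cdot 187 = 625 - \frac{1683}{1531} = \frac{955192}{1531}$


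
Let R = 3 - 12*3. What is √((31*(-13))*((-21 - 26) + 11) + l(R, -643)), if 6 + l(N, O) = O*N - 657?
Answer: 6*√974 ≈ 187.25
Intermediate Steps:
R = -33 (R = 3 - 36 = -33)
l(N, O) = -663 + N*O (l(N, O) = -6 + (O*N - 657) = -6 + (N*O - 657) = -6 + (-657 + N*O) = -663 + N*O)
√((31*(-13))*((-21 - 26) + 11) + l(R, -643)) = √((31*(-13))*((-21 - 26) + 11) + (-663 - 33*(-643))) = √(-403*(-47 + 11) + (-663 + 21219)) = √(-403*(-36) + 20556) = √(14508 + 20556) = √35064 = 6*√974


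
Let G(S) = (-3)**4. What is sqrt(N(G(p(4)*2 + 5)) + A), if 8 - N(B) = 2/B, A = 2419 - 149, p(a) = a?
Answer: 2*sqrt(46129)/9 ≈ 47.728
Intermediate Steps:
G(S) = 81
A = 2270
N(B) = 8 - 2/B
sqrt(N(G(p(4)*2 + 5)) + A) = sqrt((8 - 2/81) + 2270) = sqrt(646/81 + 2270) = sqrt(184516/81) = 2*sqrt(46129)/9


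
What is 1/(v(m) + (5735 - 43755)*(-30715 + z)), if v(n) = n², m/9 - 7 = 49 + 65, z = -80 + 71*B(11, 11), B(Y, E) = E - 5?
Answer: 1/1155815301 ≈ 8.6519e-10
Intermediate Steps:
B(Y, E) = -5 + E
z = 346 (z = -80 + 71*(-5 + 11) = -80 + 71*6 = -80 + 426 = 346)
m = 1089 (m = 63 + 9*(49 + 65) = 63 + 9*114 = 63 + 1026 = 1089)
1/(v(m) + (5735 - 43755)*(-30715 + z)) = 1/(1089² + (5735 - 43755)*(-30715 + 346)) = 1/(1185921 - 38020*(-30369)) = 1/(1185921 + 1154629380) = 1/1155815301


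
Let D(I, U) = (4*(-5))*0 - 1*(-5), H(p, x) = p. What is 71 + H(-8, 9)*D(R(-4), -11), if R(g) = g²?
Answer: 31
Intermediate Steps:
D(I, U) = 5 (D(I, U) = -20*0 + 5 = 0 + 5 = 5)
71 + H(-8, 9)*D(R(-4), -11) = 71 - 8*5 = 71 - 40 = 31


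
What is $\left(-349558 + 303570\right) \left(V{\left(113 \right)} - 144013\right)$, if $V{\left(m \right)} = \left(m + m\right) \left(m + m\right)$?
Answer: $4273986756$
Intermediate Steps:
$V{\left(m \right)} = 4 m^{2}$ ($V{\left(m \right)} = 2 m 2 m = 4 m^{2}$)
$\left(-349558 + 303570\right) \left(V{\left(113 \right)} - 144013\right) = \left(-349558 + 303570\right) \left(4 \cdot 113^{2} - 144013\right) = - 45988 \left(4 \cdot 12769 - 144013\right) = - 45988 \left(51076 - 144013\right) = \left(-45988\right) \left(-92937\right) = 4273986756$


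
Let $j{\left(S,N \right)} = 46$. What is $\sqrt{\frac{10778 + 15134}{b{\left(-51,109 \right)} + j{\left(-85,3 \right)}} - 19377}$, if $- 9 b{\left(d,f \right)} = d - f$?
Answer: $\frac{3 i \sqrt{103285}}{7} \approx 137.73 i$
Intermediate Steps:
$b{\left(d,f \right)} = - \frac{d}{9} + \frac{f}{9}$ ($b{\left(d,f \right)} = - \frac{d - f}{9} = - \frac{d}{9} + \frac{f}{9}$)
$\sqrt{\frac{10778 + 15134}{b{\left(-51,109 \right)} + j{\left(-85,3 \right)}} - 19377} = \sqrt{\frac{10778 + 15134}{\left(\left(- \frac{1}{9}\right) \left(-51\right) + \frac{1}{9} \cdot 109\right) + 46} - 19377} = \sqrt{\frac{25912}{\left(\frac{17}{3} + \frac{109}{9}\right) + 46} - 19377} = \sqrt{\frac{25912}{\frac{160}{9} + 46} - 19377} = \sqrt{\frac{25912}{\frac{574}{9}} - 19377} = \sqrt{25912 \cdot \frac{9}{574} - 19377} = \sqrt{\frac{2844}{7} - 19377} = \sqrt{- \frac{132795}{7}} = \frac{3 i \sqrt{103285}}{7}$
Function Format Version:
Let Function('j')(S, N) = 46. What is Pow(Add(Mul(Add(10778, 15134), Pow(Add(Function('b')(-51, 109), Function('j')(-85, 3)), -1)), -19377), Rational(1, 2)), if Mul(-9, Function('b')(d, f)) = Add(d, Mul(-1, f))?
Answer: Mul(Rational(3, 7), I, Pow(103285, Rational(1, 2))) ≈ Mul(137.73, I)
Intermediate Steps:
Function('b')(d, f) = Add(Mul(Rational(-1, 9), d), Mul(Rational(1, 9), f)) (Function('b')(d, f) = Mul(Rational(-1, 9), Add(d, Mul(-1, f))) = Add(Mul(Rational(-1, 9), d), Mul(Rational(1, 9), f)))
Pow(Add(Mul(Add(10778, 15134), Pow(Add(Function('b')(-51, 109), Function('j')(-85, 3)), -1)), -19377), Rational(1, 2)) = Pow(Add(Mul(Add(10778, 15134), Pow(Add(Add(Mul(Rational(-1, 9), -51), Mul(Rational(1, 9), 109)), 46), -1)), -19377), Rational(1, 2)) = Pow(Add(Mul(25912, Pow(Add(Add(Rational(17, 3), Rational(109, 9)), 46), -1)), -19377), Rational(1, 2)) = Pow(Add(Mul(25912, Pow(Add(Rational(160, 9), 46), -1)), -19377), Rational(1, 2)) = Pow(Add(Mul(25912, Pow(Rational(574, 9), -1)), -19377), Rational(1, 2)) = Pow(Add(Mul(25912, Rational(9, 574)), -19377), Rational(1, 2)) = Pow(Add(Rational(2844, 7), -19377), Rational(1, 2)) = Pow(Rational(-132795, 7), Rational(1, 2)) = Mul(Rational(3, 7), I, Pow(103285, Rational(1, 2)))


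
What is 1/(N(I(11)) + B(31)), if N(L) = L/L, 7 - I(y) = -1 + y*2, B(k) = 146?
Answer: 1/147 ≈ 0.0068027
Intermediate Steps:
I(y) = 8 - 2*y (I(y) = 7 - (-1 + y*2) = 7 - (-1 + 2*y) = 7 + (1 - 2*y) = 8 - 2*y)
N(L) = 1
1/(N(I(11)) + B(31)) = 1/(1 + 146) = 1/147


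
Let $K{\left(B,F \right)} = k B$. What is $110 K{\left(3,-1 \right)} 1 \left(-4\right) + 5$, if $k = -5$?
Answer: $6605$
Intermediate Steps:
$K{\left(B,F \right)} = - 5 B$
$110 K{\left(3,-1 \right)} 1 \left(-4\right) + 5 = 110 \left(-5\right) 3 \cdot 1 \left(-4\right) + 5 = 110 \left(-15\right) 1 \left(-4\right) + 5 = 110 \left(\left(-15\right) \left(-4\right)\right) + 5 = 110 \cdot 60 + 5 = 6600 + 5 = 6605$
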